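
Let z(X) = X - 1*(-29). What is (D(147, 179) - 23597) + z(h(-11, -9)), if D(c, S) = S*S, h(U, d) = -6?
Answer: 8467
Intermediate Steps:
z(X) = 29 + X (z(X) = X + 29 = 29 + X)
D(c, S) = S**2
(D(147, 179) - 23597) + z(h(-11, -9)) = (179**2 - 23597) + (29 - 6) = (32041 - 23597) + 23 = 8444 + 23 = 8467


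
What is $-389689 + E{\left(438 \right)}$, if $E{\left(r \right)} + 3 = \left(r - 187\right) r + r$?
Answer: $-279316$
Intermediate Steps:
$E{\left(r \right)} = -3 + r + r \left(-187 + r\right)$ ($E{\left(r \right)} = -3 + \left(\left(r - 187\right) r + r\right) = -3 + \left(\left(-187 + r\right) r + r\right) = -3 + \left(r \left(-187 + r\right) + r\right) = -3 + \left(r + r \left(-187 + r\right)\right) = -3 + r + r \left(-187 + r\right)$)
$-389689 + E{\left(438 \right)} = -389689 - \left(81471 - 191844\right) = -389689 - -110373 = -389689 + 110373 = -279316$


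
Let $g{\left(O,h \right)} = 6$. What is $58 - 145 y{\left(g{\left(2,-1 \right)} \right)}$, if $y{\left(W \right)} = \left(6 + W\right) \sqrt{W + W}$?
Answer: $58 - 3480 \sqrt{3} \approx -5969.5$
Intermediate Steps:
$y{\left(W \right)} = \sqrt{2} \sqrt{W} \left(6 + W\right)$ ($y{\left(W \right)} = \left(6 + W\right) \sqrt{2 W} = \left(6 + W\right) \sqrt{2} \sqrt{W} = \sqrt{2} \sqrt{W} \left(6 + W\right)$)
$58 - 145 y{\left(g{\left(2,-1 \right)} \right)} = 58 - 145 \sqrt{2} \sqrt{6} \left(6 + 6\right) = 58 - 145 \sqrt{2} \sqrt{6} \cdot 12 = 58 - 145 \cdot 24 \sqrt{3} = 58 - 3480 \sqrt{3}$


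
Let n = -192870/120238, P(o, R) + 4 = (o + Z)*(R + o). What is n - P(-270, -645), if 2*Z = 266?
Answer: -7536073204/60119 ≈ -1.2535e+5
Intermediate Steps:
Z = 133 (Z = (1/2)*266 = 133)
P(o, R) = -4 + (133 + o)*(R + o) (P(o, R) = -4 + (o + 133)*(R + o) = -4 + (133 + o)*(R + o))
n = -96435/60119 (n = -192870*1/120238 = -96435/60119 ≈ -1.6041)
n - P(-270, -645) = -96435/60119 - (-4 + (-270)**2 + 133*(-645) + 133*(-270) - 645*(-270)) = -96435/60119 - (-4 + 72900 - 85785 - 35910 + 174150) = -96435/60119 - 1*125351 = -96435/60119 - 125351 = -7536073204/60119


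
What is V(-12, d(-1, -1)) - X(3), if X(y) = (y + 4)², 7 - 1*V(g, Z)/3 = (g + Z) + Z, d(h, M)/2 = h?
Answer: 20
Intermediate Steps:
d(h, M) = 2*h
V(g, Z) = 21 - 6*Z - 3*g (V(g, Z) = 21 - 3*((g + Z) + Z) = 21 - 3*((Z + g) + Z) = 21 - 3*(g + 2*Z) = 21 + (-6*Z - 3*g) = 21 - 6*Z - 3*g)
X(y) = (4 + y)²
V(-12, d(-1, -1)) - X(3) = (21 - 12*(-1) - 3*(-12)) - (4 + 3)² = (21 - 6*(-2) + 36) - 1*7² = (21 + 12 + 36) - 1*49 = 69 - 49 = 20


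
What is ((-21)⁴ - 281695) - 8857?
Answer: -96071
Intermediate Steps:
((-21)⁴ - 281695) - 8857 = (194481 - 281695) - 8857 = -87214 - 8857 = -96071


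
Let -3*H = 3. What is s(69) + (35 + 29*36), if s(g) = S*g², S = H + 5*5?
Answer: 115343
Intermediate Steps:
H = -1 (H = -⅓*3 = -1)
S = 24 (S = -1 + 5*5 = -1 + 25 = 24)
s(g) = 24*g²
s(69) + (35 + 29*36) = 24*69² + (35 + 29*36) = 24*4761 + (35 + 1044) = 114264 + 1079 = 115343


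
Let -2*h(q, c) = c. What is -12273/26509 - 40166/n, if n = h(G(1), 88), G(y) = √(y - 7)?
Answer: 532110241/583198 ≈ 912.40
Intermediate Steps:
G(y) = √(-7 + y)
h(q, c) = -c/2
n = -44 (n = -½*88 = -44)
-12273/26509 - 40166/n = -12273/26509 - 40166/(-44) = -12273*1/26509 - 40166*(-1/44) = -12273/26509 + 20083/22 = 532110241/583198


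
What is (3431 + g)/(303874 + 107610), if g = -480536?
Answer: -477105/411484 ≈ -1.1595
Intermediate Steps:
(3431 + g)/(303874 + 107610) = (3431 - 480536)/(303874 + 107610) = -477105/411484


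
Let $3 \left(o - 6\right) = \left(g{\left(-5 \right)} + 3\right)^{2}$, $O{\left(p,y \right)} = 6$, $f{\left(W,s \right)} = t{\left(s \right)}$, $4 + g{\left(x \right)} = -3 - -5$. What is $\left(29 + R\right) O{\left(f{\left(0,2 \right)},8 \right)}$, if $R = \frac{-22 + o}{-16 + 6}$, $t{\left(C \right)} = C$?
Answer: $\frac{917}{5} \approx 183.4$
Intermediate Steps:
$g{\left(x \right)} = -2$ ($g{\left(x \right)} = -4 - -2 = -4 + \left(-3 + 5\right) = -4 + 2 = -2$)
$f{\left(W,s \right)} = s$
$o = \frac{19}{3}$ ($o = 6 + \frac{\left(-2 + 3\right)^{2}}{3} = 6 + \frac{1^{2}}{3} = 6 + \frac{1}{3} \cdot 1 = 6 + \frac{1}{3} = \frac{19}{3} \approx 6.3333$)
$R = \frac{47}{30}$ ($R = \frac{-22 + \frac{19}{3}}{-16 + 6} = - \frac{47}{3 \left(-10\right)} = \left(- \frac{47}{3}\right) \left(- \frac{1}{10}\right) = \frac{47}{30} \approx 1.5667$)
$\left(29 + R\right) O{\left(f{\left(0,2 \right)},8 \right)} = \left(29 + \frac{47}{30}\right) 6 = \frac{917}{30} \cdot 6 = \frac{917}{5}$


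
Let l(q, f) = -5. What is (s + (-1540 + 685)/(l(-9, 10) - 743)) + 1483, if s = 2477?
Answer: 2962935/748 ≈ 3961.1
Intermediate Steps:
(s + (-1540 + 685)/(l(-9, 10) - 743)) + 1483 = (2477 + (-1540 + 685)/(-5 - 743)) + 1483 = (2477 - 855/(-748)) + 1483 = (2477 - 855*(-1/748)) + 1483 = (2477 + 855/748) + 1483 = 1853651/748 + 1483 = 2962935/748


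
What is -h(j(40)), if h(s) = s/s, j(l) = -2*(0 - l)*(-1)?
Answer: -1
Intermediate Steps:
j(l) = -2*l (j(l) = -(-2)*l*(-1) = (2*l)*(-1) = -2*l)
h(s) = 1
-h(j(40)) = -1*1 = -1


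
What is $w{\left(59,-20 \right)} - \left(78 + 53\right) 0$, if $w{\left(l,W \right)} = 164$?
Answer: $164$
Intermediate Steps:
$w{\left(59,-20 \right)} - \left(78 + 53\right) 0 = 164 - \left(78 + 53\right) 0 = 164 - 131 \cdot 0 = 164 - 0 = 164 + 0 = 164$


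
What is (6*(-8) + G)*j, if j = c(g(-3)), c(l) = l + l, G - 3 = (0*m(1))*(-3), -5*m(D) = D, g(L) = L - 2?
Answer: 450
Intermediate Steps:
g(L) = -2 + L
m(D) = -D/5
G = 3 (G = 3 + (0*(-1/5*1))*(-3) = 3 + (0*(-1/5))*(-3) = 3 + 0*(-3) = 3 + 0 = 3)
c(l) = 2*l
j = -10 (j = 2*(-2 - 3) = 2*(-5) = -10)
(6*(-8) + G)*j = (6*(-8) + 3)*(-10) = (-48 + 3)*(-10) = -45*(-10) = 450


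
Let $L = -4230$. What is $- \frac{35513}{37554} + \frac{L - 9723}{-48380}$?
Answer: $- \frac{597063989}{908431260} \approx -0.65725$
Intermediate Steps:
$- \frac{35513}{37554} + \frac{L - 9723}{-48380} = - \frac{35513}{37554} + \frac{-4230 - 9723}{-48380} = \left(-35513\right) \frac{1}{37554} + \left(-4230 - 9723\right) \left(- \frac{1}{48380}\right) = - \frac{35513}{37554} - - \frac{13953}{48380} = - \frac{35513}{37554} + \frac{13953}{48380} = - \frac{597063989}{908431260}$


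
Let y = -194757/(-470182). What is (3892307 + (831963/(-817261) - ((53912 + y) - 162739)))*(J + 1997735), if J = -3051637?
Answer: -810177070390997970519175/192130705751 ≈ -4.2168e+12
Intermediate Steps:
y = 194757/470182 (y = -194757*(-1/470182) = 194757/470182 ≈ 0.41422)
(3892307 + (831963/(-817261) - ((53912 + y) - 162739)))*(J + 1997735) = (3892307 + (831963/(-817261) - ((53912 + 194757/470182) - 162739)))*(-3051637 + 1997735) = (3892307 + (831963*(-1/817261) - (25348646741/470182 - 162739)))*(-1053902) = (3892307 + (-831963/817261 - 1*(-51168301757/470182)))*(-1053902) = (3892307 + (-831963/817261 + 51168301757/470182))*(-1053902) = (3892307 + 41817466288200311/384261411502)*(-1053902) = (1537480848107315425/384261411502)*(-1053902) = -810177070390997970519175/192130705751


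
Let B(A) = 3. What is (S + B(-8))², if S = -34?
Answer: 961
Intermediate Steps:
(S + B(-8))² = (-34 + 3)² = (-31)² = 961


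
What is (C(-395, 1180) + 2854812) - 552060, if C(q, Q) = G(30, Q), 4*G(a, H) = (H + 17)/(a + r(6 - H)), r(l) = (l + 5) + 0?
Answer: 10491336915/4556 ≈ 2.3028e+6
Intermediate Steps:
r(l) = 5 + l (r(l) = (5 + l) + 0 = 5 + l)
G(a, H) = (17 + H)/(4*(11 + a - H)) (G(a, H) = ((H + 17)/(a + (5 + (6 - H))))/4 = ((17 + H)/(a + (11 - H)))/4 = ((17 + H)/(11 + a - H))/4 = (17 + H)/(4*(11 + a - H)))
C(q, Q) = (17 + Q)/(4*(41 - Q)) (C(q, Q) = (17 + Q)/(4*(11 + 30 - Q)) = (17 + Q)/(4*(41 - Q)))
(C(-395, 1180) + 2854812) - 552060 = ((-17 - 1*1180)/(4*(-41 + 1180)) + 2854812) - 552060 = ((¼)*(-17 - 1180)/1139 + 2854812) - 552060 = ((¼)*(1/1139)*(-1197) + 2854812) - 552060 = (-1197/4556 + 2854812) - 552060 = 13006522275/4556 - 552060 = 10491336915/4556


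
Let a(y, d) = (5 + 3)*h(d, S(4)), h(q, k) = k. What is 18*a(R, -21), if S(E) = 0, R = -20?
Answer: 0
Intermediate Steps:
a(y, d) = 0 (a(y, d) = (5 + 3)*0 = 8*0 = 0)
18*a(R, -21) = 18*0 = 0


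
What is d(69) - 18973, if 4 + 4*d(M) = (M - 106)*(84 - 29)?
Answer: -77931/4 ≈ -19483.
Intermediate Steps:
d(M) = -2917/2 + 55*M/4 (d(M) = -1 + ((M - 106)*(84 - 29))/4 = -1 + ((-106 + M)*55)/4 = -1 + (-5830 + 55*M)/4 = -1 + (-2915/2 + 55*M/4) = -2917/2 + 55*M/4)
d(69) - 18973 = (-2917/2 + (55/4)*69) - 18973 = (-2917/2 + 3795/4) - 18973 = -2039/4 - 18973 = -77931/4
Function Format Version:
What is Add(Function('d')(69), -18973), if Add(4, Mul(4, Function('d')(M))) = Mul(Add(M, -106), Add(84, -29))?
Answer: Rational(-77931, 4) ≈ -19483.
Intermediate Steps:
Function('d')(M) = Add(Rational(-2917, 2), Mul(Rational(55, 4), M)) (Function('d')(M) = Add(-1, Mul(Rational(1, 4), Mul(Add(M, -106), Add(84, -29)))) = Add(-1, Mul(Rational(1, 4), Mul(Add(-106, M), 55))) = Add(-1, Mul(Rational(1, 4), Add(-5830, Mul(55, M)))) = Add(-1, Add(Rational(-2915, 2), Mul(Rational(55, 4), M))) = Add(Rational(-2917, 2), Mul(Rational(55, 4), M)))
Add(Function('d')(69), -18973) = Add(Add(Rational(-2917, 2), Mul(Rational(55, 4), 69)), -18973) = Add(Add(Rational(-2917, 2), Rational(3795, 4)), -18973) = Add(Rational(-2039, 4), -18973) = Rational(-77931, 4)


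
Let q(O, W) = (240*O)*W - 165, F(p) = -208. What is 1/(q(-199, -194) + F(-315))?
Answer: 1/9265067 ≈ 1.0793e-7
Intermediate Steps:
q(O, W) = -165 + 240*O*W (q(O, W) = 240*O*W - 165 = -165 + 240*O*W)
1/(q(-199, -194) + F(-315)) = 1/((-165 + 240*(-199)*(-194)) - 208) = 1/((-165 + 9265440) - 208) = 1/(9265275 - 208) = 1/9265067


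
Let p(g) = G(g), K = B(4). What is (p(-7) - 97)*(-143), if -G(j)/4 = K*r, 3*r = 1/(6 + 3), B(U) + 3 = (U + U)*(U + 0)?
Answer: 391105/27 ≈ 14485.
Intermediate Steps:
B(U) = -3 + 2*U² (B(U) = -3 + (U + U)*(U + 0) = -3 + (2*U)*U = -3 + 2*U²)
K = 29 (K = -3 + 2*4² = -3 + 2*16 = -3 + 32 = 29)
r = 1/27 (r = 1/(3*(6 + 3)) = (⅓)/9 = (⅓)*(⅑) = 1/27 ≈ 0.037037)
G(j) = -116/27
p(g) = -116/27
(p(-7) - 97)*(-143) = (-116/27 - 97)*(-143) = -2735/27*(-143) = 391105/27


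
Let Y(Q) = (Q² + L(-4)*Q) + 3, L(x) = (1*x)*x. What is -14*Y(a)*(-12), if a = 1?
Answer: 3360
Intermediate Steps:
L(x) = x² (L(x) = x*x = x²)
Y(Q) = 3 + Q² + 16*Q (Y(Q) = (Q² + (-4)²*Q) + 3 = (Q² + 16*Q) + 3 = 3 + Q² + 16*Q)
-14*Y(a)*(-12) = -14*(3 + 1² + 16*1)*(-12) = -14*(3 + 1 + 16)*(-12) = -14*20*(-12) = -280*(-12) = 3360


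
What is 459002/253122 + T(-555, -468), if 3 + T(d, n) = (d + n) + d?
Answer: -199863440/126561 ≈ -1579.2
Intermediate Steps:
T(d, n) = -3 + n + 2*d (T(d, n) = -3 + ((d + n) + d) = -3 + (n + 2*d) = -3 + n + 2*d)
459002/253122 + T(-555, -468) = 459002/253122 + (-3 - 468 + 2*(-555)) = 459002*(1/253122) + (-3 - 468 - 1110) = 229501/126561 - 1581 = -199863440/126561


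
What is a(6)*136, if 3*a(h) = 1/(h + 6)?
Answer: 34/9 ≈ 3.7778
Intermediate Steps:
a(h) = 1/(3*(6 + h)) (a(h) = 1/(3*(h + 6)) = 1/(3*(6 + h)))
a(6)*136 = (1/(3*(6 + 6)))*136 = ((⅓)/12)*136 = ((⅓)*(1/12))*136 = (1/36)*136 = 34/9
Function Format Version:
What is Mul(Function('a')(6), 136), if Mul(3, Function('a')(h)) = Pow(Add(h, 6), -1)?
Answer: Rational(34, 9) ≈ 3.7778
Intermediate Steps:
Function('a')(h) = Mul(Rational(1, 3), Pow(Add(6, h), -1)) (Function('a')(h) = Mul(Rational(1, 3), Pow(Add(h, 6), -1)) = Mul(Rational(1, 3), Pow(Add(6, h), -1)))
Mul(Function('a')(6), 136) = Mul(Mul(Rational(1, 3), Pow(Add(6, 6), -1)), 136) = Mul(Mul(Rational(1, 3), Pow(12, -1)), 136) = Mul(Mul(Rational(1, 3), Rational(1, 12)), 136) = Mul(Rational(1, 36), 136) = Rational(34, 9)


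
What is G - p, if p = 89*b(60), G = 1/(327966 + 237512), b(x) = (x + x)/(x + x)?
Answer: -50327541/565478 ≈ -89.000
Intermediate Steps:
b(x) = 1 (b(x) = (2*x)/((2*x)) = (2*x)*(1/(2*x)) = 1)
G = 1/565478 ≈ 1.7684e-6
p = 89 (p = 89*1 = 89)
G - p = 1/565478 - 1*89 = 1/565478 - 89 = -50327541/565478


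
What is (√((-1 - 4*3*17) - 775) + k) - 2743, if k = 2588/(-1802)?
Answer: -2472737/901 + 14*I*√5 ≈ -2744.4 + 31.305*I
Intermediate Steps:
k = -1294/901 (k = 2588*(-1/1802) = -1294/901 ≈ -1.4362)
(√((-1 - 4*3*17) - 775) + k) - 2743 = (√((-1 - 4*3*17) - 775) - 1294/901) - 2743 = (√((-1 - 12*17) - 775) - 1294/901) - 2743 = (√((-1 - 204) - 775) - 1294/901) - 2743 = (√(-205 - 775) - 1294/901) - 2743 = (√(-980) - 1294/901) - 2743 = (14*I*√5 - 1294/901) - 2743 = (-1294/901 + 14*I*√5) - 2743 = -2472737/901 + 14*I*√5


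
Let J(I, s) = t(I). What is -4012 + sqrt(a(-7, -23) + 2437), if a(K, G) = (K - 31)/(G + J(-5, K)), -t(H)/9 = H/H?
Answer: -4012 + sqrt(39011)/4 ≈ -3962.6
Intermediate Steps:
t(H) = -9 (t(H) = -9*H/H = -9*1 = -9)
J(I, s) = -9
a(K, G) = (-31 + K)/(-9 + G) (a(K, G) = (K - 31)/(G - 9) = (-31 + K)/(-9 + G))
-4012 + sqrt(a(-7, -23) + 2437) = -4012 + sqrt((-31 - 7)/(-9 - 23) + 2437) = -4012 + sqrt(-38/(-32) + 2437) = -4012 + sqrt(-1/32*(-38) + 2437) = -4012 + sqrt(19/16 + 2437) = -4012 + sqrt(39011/16) = -4012 + sqrt(39011)/4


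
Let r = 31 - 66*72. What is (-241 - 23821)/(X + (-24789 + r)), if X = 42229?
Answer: -24062/12719 ≈ -1.8918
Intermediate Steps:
r = -4721 (r = 31 - 4752 = -4721)
(-241 - 23821)/(X + (-24789 + r)) = (-241 - 23821)/(42229 + (-24789 - 4721)) = -24062/(42229 - 29510) = -24062/12719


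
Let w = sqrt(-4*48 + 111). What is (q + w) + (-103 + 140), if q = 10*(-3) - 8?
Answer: -1 + 9*I ≈ -1.0 + 9.0*I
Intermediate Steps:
q = -38 (q = -30 - 8 = -38)
w = 9*I (w = sqrt(-192 + 111) = sqrt(-81) = 9*I ≈ 9.0*I)
(q + w) + (-103 + 140) = (-38 + 9*I) + (-103 + 140) = (-38 + 9*I) + 37 = -1 + 9*I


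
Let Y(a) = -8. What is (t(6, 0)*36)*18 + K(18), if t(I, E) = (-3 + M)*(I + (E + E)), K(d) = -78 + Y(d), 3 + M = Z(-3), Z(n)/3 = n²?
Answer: 81562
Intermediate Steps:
Z(n) = 3*n²
M = 24 (M = -3 + 3*(-3)² = -3 + 3*9 = -3 + 27 = 24)
K(d) = -86 (K(d) = -78 - 8 = -86)
t(I, E) = 21*I + 42*E (t(I, E) = (-3 + 24)*(I + (E + E)) = 21*(I + 2*E) = 21*I + 42*E)
(t(6, 0)*36)*18 + K(18) = ((21*6 + 42*0)*36)*18 - 86 = ((126 + 0)*36)*18 - 86 = (126*36)*18 - 86 = 4536*18 - 86 = 81648 - 86 = 81562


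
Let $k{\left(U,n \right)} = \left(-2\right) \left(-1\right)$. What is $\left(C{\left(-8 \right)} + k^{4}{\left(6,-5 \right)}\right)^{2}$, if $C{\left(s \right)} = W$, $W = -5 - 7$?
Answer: $16$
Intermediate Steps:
$W = -12$ ($W = -5 - 7 = -12$)
$k{\left(U,n \right)} = 2$
$C{\left(s \right)} = -12$
$\left(C{\left(-8 \right)} + k^{4}{\left(6,-5 \right)}\right)^{2} = \left(-12 + 2^{4}\right)^{2} = \left(-12 + 16\right)^{2} = 4^{2} = 16$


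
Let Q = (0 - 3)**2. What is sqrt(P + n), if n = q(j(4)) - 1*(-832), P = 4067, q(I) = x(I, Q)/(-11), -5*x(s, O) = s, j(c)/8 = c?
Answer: sqrt(14821235)/55 ≈ 69.997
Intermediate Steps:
j(c) = 8*c
Q = 9 (Q = (-3)**2 = 9)
x(s, O) = -s/5
q(I) = I/55 (q(I) = -I/5/(-11) = -I/5*(-1/11) = I/55)
n = 45792/55 (n = (8*4)/55 - 1*(-832) = (1/55)*32 + 832 = 32/55 + 832 = 45792/55 ≈ 832.58)
sqrt(P + n) = sqrt(4067 + 45792/55) = sqrt(269477/55) = sqrt(14821235)/55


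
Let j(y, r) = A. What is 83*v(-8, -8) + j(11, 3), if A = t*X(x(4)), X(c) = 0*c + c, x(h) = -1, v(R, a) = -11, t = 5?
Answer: -918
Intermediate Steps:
X(c) = c (X(c) = 0 + c = c)
A = -5 (A = 5*(-1) = -5)
j(y, r) = -5
83*v(-8, -8) + j(11, 3) = 83*(-11) - 5 = -913 - 5 = -918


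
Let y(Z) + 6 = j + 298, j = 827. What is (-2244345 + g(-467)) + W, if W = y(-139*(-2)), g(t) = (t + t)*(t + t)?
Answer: -1370870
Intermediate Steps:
g(t) = 4*t² (g(t) = (2*t)*(2*t) = 4*t²)
y(Z) = 1119 (y(Z) = -6 + (827 + 298) = -6 + 1125 = 1119)
W = 1119
(-2244345 + g(-467)) + W = (-2244345 + 4*(-467)²) + 1119 = (-2244345 + 4*218089) + 1119 = (-2244345 + 872356) + 1119 = -1371989 + 1119 = -1370870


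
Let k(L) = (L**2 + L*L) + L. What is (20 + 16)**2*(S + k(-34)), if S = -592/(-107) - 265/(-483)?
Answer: 50994839088/17227 ≈ 2.9602e+6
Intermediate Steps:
S = 314291/51681 (S = -592*(-1/107) - 265*(-1/483) = 592/107 + 265/483 = 314291/51681 ≈ 6.0814)
k(L) = L + 2*L**2 (k(L) = (L**2 + L**2) + L = 2*L**2 + L = L + 2*L**2)
(20 + 16)**2*(S + k(-34)) = (20 + 16)**2*(314291/51681 - 34*(1 + 2*(-34))) = 36**2*(314291/51681 - 34*(1 - 68)) = 1296*(314291/51681 - 34*(-67)) = 1296*(314291/51681 + 2278) = 1296*(118043609/51681) = 50994839088/17227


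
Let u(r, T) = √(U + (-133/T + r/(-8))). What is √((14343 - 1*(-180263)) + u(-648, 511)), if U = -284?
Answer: √(1037055374 + 73*I*√1083174)/73 ≈ 441.14 + 0.016159*I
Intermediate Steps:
u(r, T) = √(-284 - 133/T - r/8) (u(r, T) = √(-284 + (-133/T + r/(-8))) = √(-284 + (-133/T + r*(-⅛))) = √(-284 + (-133/T - r/8)) = √(-284 - 133/T - r/8))
√((14343 - 1*(-180263)) + u(-648, 511)) = √((14343 - 1*(-180263)) + √(-4544 - 2128/511 - 2*(-648))/4) = √((14343 + 180263) + √(-4544 - 2128*1/511 + 1296)/4) = √(194606 + √(-4544 - 304/73 + 1296)/4) = √(194606 + √(-237408/73)/4) = √(194606 + (4*I*√1083174/73)/4) = √(194606 + I*√1083174/73)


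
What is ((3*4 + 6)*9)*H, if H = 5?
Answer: 810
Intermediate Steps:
((3*4 + 6)*9)*H = ((3*4 + 6)*9)*5 = ((12 + 6)*9)*5 = (18*9)*5 = 162*5 = 810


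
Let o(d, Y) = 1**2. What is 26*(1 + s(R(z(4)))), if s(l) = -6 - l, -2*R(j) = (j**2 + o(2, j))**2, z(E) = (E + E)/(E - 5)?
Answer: 54795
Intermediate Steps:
o(d, Y) = 1
z(E) = 2*E/(-5 + E) (z(E) = (2*E)/(-5 + E) = 2*E/(-5 + E))
R(j) = -(1 + j**2)**2/2 (R(j) = -(j**2 + 1)**2/2 = -(1 + j**2)**2/2)
26*(1 + s(R(z(4)))) = 26*(1 + (-6 - (-1)*(1 + (2*4/(-5 + 4))**2)**2/2)) = 26*(1 + (-6 - (-1)*(1 + (2*4/(-1))**2)**2/2)) = 26*(1 + (-6 - (-1)*(1 + (2*4*(-1))**2)**2/2)) = 26*(1 + (-6 - (-1)*(1 + (-8)**2)**2/2)) = 26*(1 + (-6 - (-1)*(1 + 64)**2/2)) = 26*(1 + (-6 - (-1)*65**2/2)) = 26*(1 + (-6 - (-1)*4225/2)) = 26*(1 + (-6 - 1*(-4225/2))) = 26*(1 + (-6 + 4225/2)) = 26*(1 + 4213/2) = 26*(4215/2) = 54795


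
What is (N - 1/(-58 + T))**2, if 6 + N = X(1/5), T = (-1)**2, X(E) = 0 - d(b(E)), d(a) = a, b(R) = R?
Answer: 3104644/81225 ≈ 38.223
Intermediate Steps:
X(E) = -E (X(E) = 0 - E = -E)
T = 1
N = -31/5 (N = -6 - 1/5 = -31/5 ≈ -6.2000)
(N - 1/(-58 + T))**2 = (-31/5 - 1/(-58 + 1))**2 = (-31/5 - 1/(-57))**2 = (-31/5 - 1*(-1/57))**2 = (-31/5 + 1/57)**2 = (-1762/285)**2 = 3104644/81225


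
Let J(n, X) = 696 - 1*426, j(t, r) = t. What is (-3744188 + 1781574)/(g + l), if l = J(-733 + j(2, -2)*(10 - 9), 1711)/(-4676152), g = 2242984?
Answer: -4588740690664/5244267058649 ≈ -0.87500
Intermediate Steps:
J(n, X) = 270 (J(n, X) = 696 - 426 = 270)
l = -135/2338076 (l = 270/(-4676152) = 270*(-1/4676152) = -135/2338076 ≈ -5.7740e-5)
(-3744188 + 1781574)/(g + l) = (-3744188 + 1781574)/(2242984 - 135/2338076) = -1962614/5244267058649/2338076 = -1962614*2338076/5244267058649 = -4588740690664/5244267058649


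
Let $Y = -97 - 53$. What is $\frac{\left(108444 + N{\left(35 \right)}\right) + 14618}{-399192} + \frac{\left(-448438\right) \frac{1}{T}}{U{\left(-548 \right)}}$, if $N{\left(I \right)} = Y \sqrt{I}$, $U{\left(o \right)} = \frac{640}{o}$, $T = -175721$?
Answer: $- \frac{1749043408717}{701464174320} + \frac{25 \sqrt{35}}{66532} \approx -2.4912$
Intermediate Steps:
$Y = -150$ ($Y = -97 - 53 = -150$)
$N{\left(I \right)} = - 150 \sqrt{I}$
$\frac{\left(108444 + N{\left(35 \right)}\right) + 14618}{-399192} + \frac{\left(-448438\right) \frac{1}{T}}{U{\left(-548 \right)}} = \frac{\left(108444 - 150 \sqrt{35}\right) + 14618}{-399192} + \frac{\left(-448438\right) \frac{1}{-175721}}{640 \frac{1}{-548}} = \left(123062 - 150 \sqrt{35}\right) \left(- \frac{1}{399192}\right) + \frac{\left(-448438\right) \left(- \frac{1}{175721}\right)}{640 \left(- \frac{1}{548}\right)} = \left(- \frac{61531}{199596} + \frac{25 \sqrt{35}}{66532}\right) + \frac{448438}{175721 \left(- \frac{160}{137}\right)} = \left(- \frac{61531}{199596} + \frac{25 \sqrt{35}}{66532}\right) + \frac{448438}{175721} \left(- \frac{137}{160}\right) = \left(- \frac{61531}{199596} + \frac{25 \sqrt{35}}{66532}\right) - \frac{30718003}{14057680} = - \frac{1749043408717}{701464174320} + \frac{25 \sqrt{35}}{66532}$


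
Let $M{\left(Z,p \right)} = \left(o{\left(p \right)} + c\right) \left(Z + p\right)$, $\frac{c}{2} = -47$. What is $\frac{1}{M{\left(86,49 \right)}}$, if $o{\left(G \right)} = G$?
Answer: $- \frac{1}{6075} \approx -0.00016461$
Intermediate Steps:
$c = -94$ ($c = 2 \left(-47\right) = -94$)
$M{\left(Z,p \right)} = \left(-94 + p\right) \left(Z + p\right)$ ($M{\left(Z,p \right)} = \left(p - 94\right) \left(Z + p\right) = \left(-94 + p\right) \left(Z + p\right)$)
$\frac{1}{M{\left(86,49 \right)}} = \frac{1}{49^{2} - 8084 - 4606 + 86 \cdot 49} = \frac{1}{2401 - 8084 - 4606 + 4214} = \frac{1}{-6075} = - \frac{1}{6075}$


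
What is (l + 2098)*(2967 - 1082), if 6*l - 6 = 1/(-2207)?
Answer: 52393493945/13242 ≈ 3.9566e+6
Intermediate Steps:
l = 13241/13242 (l = 1 + (⅙)/(-2207) = 1 + (⅙)*(-1/2207) = 1 - 1/13242 = 13241/13242 ≈ 0.99992)
(l + 2098)*(2967 - 1082) = (13241/13242 + 2098)*(2967 - 1082) = (27794957/13242)*1885 = 52393493945/13242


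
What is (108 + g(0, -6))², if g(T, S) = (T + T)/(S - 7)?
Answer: 11664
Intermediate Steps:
g(T, S) = 2*T/(-7 + S) (g(T, S) = (2*T)/(-7 + S) = 2*T/(-7 + S))
(108 + g(0, -6))² = (108 + 2*0/(-7 - 6))² = (108 + 2*0/(-13))² = (108 + 2*0*(-1/13))² = (108 + 0)² = 108² = 11664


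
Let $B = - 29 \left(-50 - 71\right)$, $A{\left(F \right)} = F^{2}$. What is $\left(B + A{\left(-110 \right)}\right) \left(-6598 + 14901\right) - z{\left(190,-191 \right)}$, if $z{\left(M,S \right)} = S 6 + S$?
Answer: $129602864$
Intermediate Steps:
$z{\left(M,S \right)} = 7 S$ ($z{\left(M,S \right)} = 6 S + S = 7 S$)
$B = 3509$ ($B = \left(-29\right) \left(-121\right) = 3509$)
$\left(B + A{\left(-110 \right)}\right) \left(-6598 + 14901\right) - z{\left(190,-191 \right)} = \left(3509 + \left(-110\right)^{2}\right) \left(-6598 + 14901\right) - 7 \left(-191\right) = \left(3509 + 12100\right) 8303 - -1337 = 15609 \cdot 8303 + 1337 = 129601527 + 1337 = 129602864$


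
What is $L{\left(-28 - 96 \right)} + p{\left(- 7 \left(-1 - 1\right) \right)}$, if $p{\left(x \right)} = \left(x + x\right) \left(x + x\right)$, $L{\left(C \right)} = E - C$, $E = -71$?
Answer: $837$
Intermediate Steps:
$L{\left(C \right)} = -71 - C$
$p{\left(x \right)} = 4 x^{2}$ ($p{\left(x \right)} = 2 x 2 x = 4 x^{2}$)
$L{\left(-28 - 96 \right)} + p{\left(- 7 \left(-1 - 1\right) \right)} = \left(-71 - \left(-28 - 96\right)\right) + 4 \left(- 7 \left(-1 - 1\right)\right)^{2} = \left(-71 - -124\right) + 4 \left(\left(-7\right) \left(-2\right)\right)^{2} = \left(-71 + 124\right) + 4 \cdot 14^{2} = 53 + 4 \cdot 196 = 53 + 784 = 837$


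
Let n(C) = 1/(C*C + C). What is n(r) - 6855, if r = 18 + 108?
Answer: -109693709/16002 ≈ -6855.0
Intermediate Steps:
r = 126
n(C) = 1/(C + C**2) (n(C) = 1/(C**2 + C) = 1/(C + C**2))
n(r) - 6855 = 1/(126*(1 + 126)) - 6855 = (1/126)/127 - 6855 = (1/126)*(1/127) - 6855 = 1/16002 - 6855 = -109693709/16002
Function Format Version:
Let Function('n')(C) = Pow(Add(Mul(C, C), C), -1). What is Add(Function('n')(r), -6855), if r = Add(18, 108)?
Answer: Rational(-109693709, 16002) ≈ -6855.0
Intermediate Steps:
r = 126
Function('n')(C) = Pow(Add(C, Pow(C, 2)), -1) (Function('n')(C) = Pow(Add(Pow(C, 2), C), -1) = Pow(Add(C, Pow(C, 2)), -1))
Add(Function('n')(r), -6855) = Add(Mul(Pow(126, -1), Pow(Add(1, 126), -1)), -6855) = Add(Mul(Rational(1, 126), Pow(127, -1)), -6855) = Add(Mul(Rational(1, 126), Rational(1, 127)), -6855) = Add(Rational(1, 16002), -6855) = Rational(-109693709, 16002)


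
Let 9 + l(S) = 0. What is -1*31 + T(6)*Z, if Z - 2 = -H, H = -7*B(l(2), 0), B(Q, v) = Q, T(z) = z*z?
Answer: -2227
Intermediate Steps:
l(S) = -9 (l(S) = -9 + 0 = -9)
T(z) = z**2
H = 63 (H = -7*(-9) = 63)
Z = -61 (Z = 2 - 1*63 = 2 - 63 = -61)
-1*31 + T(6)*Z = -1*31 + 6**2*(-61) = -31 + 36*(-61) = -31 - 2196 = -2227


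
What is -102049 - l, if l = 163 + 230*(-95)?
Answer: -80362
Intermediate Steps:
l = -21687 (l = 163 - 21850 = -21687)
-102049 - l = -102049 - 1*(-21687) = -102049 + 21687 = -80362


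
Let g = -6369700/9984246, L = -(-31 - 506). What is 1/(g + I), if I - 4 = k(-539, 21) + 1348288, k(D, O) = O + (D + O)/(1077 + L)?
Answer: 1342881087/1810622739344962 ≈ 7.4167e-7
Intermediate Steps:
L = 537 (L = -1*(-537) = 537)
g = -3184850/4992123 (g = -6369700*1/9984246 = -3184850/4992123 ≈ -0.63797)
k(D, O) = D/1614 + 1615*O/1614 (k(D, O) = O + (D + O)/(1077 + 537) = O + (D + O)/1614 = O + (D + O)*(1/1614) = O + (D/1614 + O/1614) = D/1614 + 1615*O/1614)
I = 1088088332/807 (I = 4 + (((1/1614)*(-539) + (1615/1614)*21) + 1348288) = 4 + ((-539/1614 + 11305/538) + 1348288) = 4 + (16688/807 + 1348288) = 4 + 1088085104/807 = 1088088332/807 ≈ 1.3483e+6)
1/(g + I) = 1/(-3184850/4992123 + 1088088332/807) = 1/(1810622739344962/1342881087) = 1342881087/1810622739344962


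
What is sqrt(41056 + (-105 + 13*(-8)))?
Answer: sqrt(40847) ≈ 202.11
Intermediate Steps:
sqrt(41056 + (-105 + 13*(-8))) = sqrt(41056 + (-105 - 104)) = sqrt(41056 - 209) = sqrt(40847)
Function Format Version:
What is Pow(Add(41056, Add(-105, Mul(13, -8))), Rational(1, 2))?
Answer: Pow(40847, Rational(1, 2)) ≈ 202.11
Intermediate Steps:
Pow(Add(41056, Add(-105, Mul(13, -8))), Rational(1, 2)) = Pow(Add(41056, Add(-105, -104)), Rational(1, 2)) = Pow(Add(41056, -209), Rational(1, 2)) = Pow(40847, Rational(1, 2))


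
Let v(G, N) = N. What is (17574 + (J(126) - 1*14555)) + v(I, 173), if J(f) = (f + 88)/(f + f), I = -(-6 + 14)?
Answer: 402299/126 ≈ 3192.8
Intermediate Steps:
I = -8 (I = -1*8 = -8)
J(f) = (88 + f)/(2*f) (J(f) = (88 + f)/((2*f)) = (88 + f)*(1/(2*f)) = (88 + f)/(2*f))
(17574 + (J(126) - 1*14555)) + v(I, 173) = (17574 + ((1/2)*(88 + 126)/126 - 1*14555)) + 173 = (17574 + ((1/2)*(1/126)*214 - 14555)) + 173 = (17574 + (107/126 - 14555)) + 173 = (17574 - 1833823/126) + 173 = 380501/126 + 173 = 402299/126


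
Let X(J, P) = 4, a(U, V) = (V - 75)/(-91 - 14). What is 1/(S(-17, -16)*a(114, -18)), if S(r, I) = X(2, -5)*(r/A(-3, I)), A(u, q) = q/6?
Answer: 70/1581 ≈ 0.044276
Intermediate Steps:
A(u, q) = q/6 (A(u, q) = q*(⅙) = q/6)
a(U, V) = 5/7 - V/105 (a(U, V) = (-75 + V)/(-105) = (-75 + V)*(-1/105) = 5/7 - V/105)
S(r, I) = 24*r/I (S(r, I) = 4*(r/((I/6))) = 4*(r*(6/I)) = 4*(6*r/I) = 24*r/I)
1/(S(-17, -16)*a(114, -18)) = 1/((24*(-17)/(-16))*(5/7 - 1/105*(-18))) = 1/((24*(-17)*(-1/16))*(5/7 + 6/35)) = 1/((51/2)*(31/35)) = 1/(1581/70) = 70/1581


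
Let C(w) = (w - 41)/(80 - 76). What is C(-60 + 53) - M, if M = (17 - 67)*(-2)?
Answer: -112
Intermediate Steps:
M = 100 (M = -50*(-2) = 100)
C(w) = -41/4 + w/4 (C(w) = (-41 + w)/4 = (-41 + w)*(¼) = -41/4 + w/4)
C(-60 + 53) - M = (-41/4 + (-60 + 53)/4) - 1*100 = (-41/4 + (¼)*(-7)) - 100 = (-41/4 - 7/4) - 100 = -12 - 100 = -112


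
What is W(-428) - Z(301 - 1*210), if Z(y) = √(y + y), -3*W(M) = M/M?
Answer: -⅓ - √182 ≈ -13.824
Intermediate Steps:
W(M) = -⅓ (W(M) = -M/(3*M) = -⅓*1 = -⅓)
Z(y) = √2*√y (Z(y) = √(2*y) = √2*√y)
W(-428) - Z(301 - 1*210) = -⅓ - √2*√(301 - 1*210) = -⅓ - √2*√(301 - 210) = -⅓ - √2*√91 = -⅓ - √182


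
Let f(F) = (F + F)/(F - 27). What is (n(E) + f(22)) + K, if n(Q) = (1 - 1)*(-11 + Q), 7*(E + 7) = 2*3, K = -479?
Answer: -2439/5 ≈ -487.80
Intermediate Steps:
f(F) = 2*F/(-27 + F) (f(F) = (2*F)/(-27 + F) = 2*F/(-27 + F))
E = -43/7 (E = -7 + (2*3)/7 = -7 + (1/7)*6 = -7 + 6/7 = -43/7 ≈ -6.1429)
n(Q) = 0 (n(Q) = 0*(-11 + Q) = 0)
(n(E) + f(22)) + K = (0 + 2*22/(-27 + 22)) - 479 = (0 + 2*22/(-5)) - 479 = (0 + 2*22*(-1/5)) - 479 = (0 - 44/5) - 479 = -44/5 - 479 = -2439/5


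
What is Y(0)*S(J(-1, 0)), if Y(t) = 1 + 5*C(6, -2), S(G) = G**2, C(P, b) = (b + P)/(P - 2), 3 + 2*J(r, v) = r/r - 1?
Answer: 27/2 ≈ 13.500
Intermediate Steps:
J(r, v) = -3/2 (J(r, v) = -3/2 + (r/r - 1)/2 = -3/2 + (1 - 1)/2 = -3/2 + (1/2)*0 = -3/2 + 0 = -3/2)
C(P, b) = (P + b)/(-2 + P)
Y(t) = 6 (Y(t) = 1 + 5*((6 - 2)/(-2 + 6)) = 1 + 5*(4/4) = 1 + 5*((1/4)*4) = 1 + 5*1 = 1 + 5 = 6)
Y(0)*S(J(-1, 0)) = 6*(-3/2)**2 = 6*(9/4) = 27/2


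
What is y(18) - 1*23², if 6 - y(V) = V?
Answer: -541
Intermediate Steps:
y(V) = 6 - V
y(18) - 1*23² = (6 - 1*18) - 1*23² = (6 - 18) - 1*529 = -12 - 529 = -541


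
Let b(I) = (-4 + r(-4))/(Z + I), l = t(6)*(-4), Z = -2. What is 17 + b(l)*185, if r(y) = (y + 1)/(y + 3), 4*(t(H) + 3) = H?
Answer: -117/4 ≈ -29.250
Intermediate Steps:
t(H) = -3 + H/4
r(y) = (1 + y)/(3 + y)
l = 6 (l = (-3 + (¼)*6)*(-4) = (-3 + 3/2)*(-4) = -3/2*(-4) = 6)
b(I) = -1/(-2 + I) (b(I) = (-4 + (1 - 4)/(3 - 4))/(-2 + I) = (-4 - 3/(-1))/(-2 + I) = (-4 - 1*(-3))/(-2 + I) = (-4 + 3)/(-2 + I) = -1/(-2 + I))
17 + b(l)*185 = 17 - 1/(-2 + 6)*185 = 17 - 1/4*185 = 17 - 1*¼*185 = 17 - ¼*185 = 17 - 185/4 = -117/4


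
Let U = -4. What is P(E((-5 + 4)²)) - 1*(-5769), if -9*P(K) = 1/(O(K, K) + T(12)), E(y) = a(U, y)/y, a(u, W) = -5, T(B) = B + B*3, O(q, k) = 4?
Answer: 2699891/468 ≈ 5769.0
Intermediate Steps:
T(B) = 4*B (T(B) = B + 3*B = 4*B)
E(y) = -5/y
P(K) = -1/468 (P(K) = -1/(9*(4 + 4*12)) = -1/(9*(4 + 48)) = -⅑/52 = -⅑*1/52 = -1/468)
P(E((-5 + 4)²)) - 1*(-5769) = -1/468 - 1*(-5769) = -1/468 + 5769 = 2699891/468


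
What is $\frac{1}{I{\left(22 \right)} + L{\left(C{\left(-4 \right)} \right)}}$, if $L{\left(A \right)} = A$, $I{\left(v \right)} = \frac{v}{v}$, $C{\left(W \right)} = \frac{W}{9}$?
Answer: $\frac{9}{5} \approx 1.8$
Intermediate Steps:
$C{\left(W \right)} = \frac{W}{9}$ ($C{\left(W \right)} = W \frac{1}{9} = \frac{W}{9}$)
$I{\left(v \right)} = 1$
$\frac{1}{I{\left(22 \right)} + L{\left(C{\left(-4 \right)} \right)}} = \frac{1}{1 + \frac{1}{9} \left(-4\right)} = \frac{1}{1 - \frac{4}{9}} = \frac{1}{\frac{5}{9}} = \frac{9}{5}$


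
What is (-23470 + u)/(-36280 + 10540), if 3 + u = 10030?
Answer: 4481/8580 ≈ 0.52226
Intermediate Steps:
u = 10027 (u = -3 + 10030 = 10027)
(-23470 + u)/(-36280 + 10540) = (-23470 + 10027)/(-36280 + 10540) = -13443/(-25740) = -13443*(-1/25740) = 4481/8580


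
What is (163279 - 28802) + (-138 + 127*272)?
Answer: 168883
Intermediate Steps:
(163279 - 28802) + (-138 + 127*272) = 134477 + (-138 + 34544) = 134477 + 34406 = 168883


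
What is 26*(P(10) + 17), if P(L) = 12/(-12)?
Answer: 416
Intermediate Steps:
P(L) = -1 (P(L) = 12*(-1/12) = -1)
26*(P(10) + 17) = 26*(-1 + 17) = 26*16 = 416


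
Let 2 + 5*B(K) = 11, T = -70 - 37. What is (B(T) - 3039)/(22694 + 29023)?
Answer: -5062/86195 ≈ -0.058727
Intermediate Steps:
T = -107
B(K) = 9/5 (B(K) = -⅖ + (⅕)*11 = -⅖ + 11/5 = 9/5)
(B(T) - 3039)/(22694 + 29023) = (9/5 - 3039)/(22694 + 29023) = -15186/5/51717 = -15186/5*1/51717 = -5062/86195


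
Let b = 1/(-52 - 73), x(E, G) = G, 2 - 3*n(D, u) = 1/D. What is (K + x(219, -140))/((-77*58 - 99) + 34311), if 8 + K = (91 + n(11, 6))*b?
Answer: -102254/20450375 ≈ -0.0050001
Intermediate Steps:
n(D, u) = ⅔ - 1/(3*D)
b = -1/125 (b = 1/(-125) = -1/125 ≈ -0.0080000)
K = -12008/1375 (K = -8 + (91 + (⅓)*(-1 + 2*11)/11)*(-1/125) = -8 + (91 + (⅓)*(1/11)*(-1 + 22))*(-1/125) = -8 + (91 + (⅓)*(1/11)*21)*(-1/125) = -8 + (91 + 7/11)*(-1/125) = -8 + (1008/11)*(-1/125) = -8 - 1008/1375 = -12008/1375 ≈ -8.7331)
(K + x(219, -140))/((-77*58 - 99) + 34311) = (-12008/1375 - 140)/((-77*58 - 99) + 34311) = -204508/(1375*((-4466 - 99) + 34311)) = -204508/(1375*(-4565 + 34311)) = -204508/1375/29746 = -204508/1375*1/29746 = -102254/20450375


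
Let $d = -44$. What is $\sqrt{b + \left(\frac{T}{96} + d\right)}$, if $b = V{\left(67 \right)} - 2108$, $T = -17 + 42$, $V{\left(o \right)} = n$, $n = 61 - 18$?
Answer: $\frac{i \sqrt{1214634}}{24} \approx 45.921 i$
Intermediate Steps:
$n = 43$ ($n = 61 - 18 = 43$)
$V{\left(o \right)} = 43$
$T = 25$
$b = -2065$ ($b = 43 - 2108 = -2065$)
$\sqrt{b + \left(\frac{T}{96} + d\right)} = \sqrt{-2065 - \left(44 - \frac{1}{96} \cdot 25\right)} = \sqrt{-2065 + \left(\frac{1}{96} \cdot 25 - 44\right)} = \sqrt{-2065 + \left(\frac{25}{96} - 44\right)} = \sqrt{-2065 - \frac{4199}{96}} = \sqrt{- \frac{202439}{96}} = \frac{i \sqrt{1214634}}{24}$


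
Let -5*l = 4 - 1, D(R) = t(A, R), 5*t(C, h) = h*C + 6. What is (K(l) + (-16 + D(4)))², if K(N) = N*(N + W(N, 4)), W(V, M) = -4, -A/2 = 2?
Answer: 145161/625 ≈ 232.26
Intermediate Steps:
A = -4 (A = -2*2 = -4)
t(C, h) = 6/5 + C*h/5 (t(C, h) = (h*C + 6)/5 = (C*h + 6)/5 = (6 + C*h)/5 = 6/5 + C*h/5)
D(R) = 6/5 - 4*R/5 (D(R) = 6/5 + (⅕)*(-4)*R = 6/5 - 4*R/5)
l = -⅗ (l = -(4 - 1)/5 = -⅕*3 = -⅗ ≈ -0.60000)
K(N) = N*(-4 + N) (K(N) = N*(N - 4) = N*(-4 + N))
(K(l) + (-16 + D(4)))² = (-3*(-4 - ⅗)/5 + (-16 + (6/5 - ⅘*4)))² = (-⅗*(-23/5) + (-16 + (6/5 - 16/5)))² = (69/25 + (-16 - 2))² = (69/25 - 18)² = (-381/25)² = 145161/625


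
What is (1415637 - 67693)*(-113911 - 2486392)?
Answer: -3505062827032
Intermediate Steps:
(1415637 - 67693)*(-113911 - 2486392) = 1347944*(-2600303) = -3505062827032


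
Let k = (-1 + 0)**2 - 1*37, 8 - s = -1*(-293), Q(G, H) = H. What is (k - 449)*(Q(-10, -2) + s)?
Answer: 139195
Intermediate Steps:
s = -285 (s = 8 - (-1)*(-293) = 8 - 1*293 = 8 - 293 = -285)
k = -36 (k = (-1)**2 - 37 = 1 - 37 = -36)
(k - 449)*(Q(-10, -2) + s) = (-36 - 449)*(-2 - 285) = -485*(-287) = 139195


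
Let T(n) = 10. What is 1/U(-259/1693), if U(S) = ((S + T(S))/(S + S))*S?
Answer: 3386/16671 ≈ 0.20311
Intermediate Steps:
U(S) = 5 + S/2 (U(S) = ((S + 10)/(S + S))*S = ((10 + S)/((2*S)))*S = ((10 + S)*(1/(2*S)))*S = ((10 + S)/(2*S))*S = 5 + S/2)
1/U(-259/1693) = 1/(5 + (-259/1693)/2) = 1/(5 + (-259*1/1693)/2) = 1/(5 + (½)*(-259/1693)) = 1/(5 - 259/3386) = 1/(16671/3386) = 3386/16671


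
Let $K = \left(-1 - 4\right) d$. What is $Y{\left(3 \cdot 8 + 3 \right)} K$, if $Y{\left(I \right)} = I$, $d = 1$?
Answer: $-135$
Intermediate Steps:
$K = -5$ ($K = \left(-1 - 4\right) 1 = \left(-5\right) 1 = -5$)
$Y{\left(3 \cdot 8 + 3 \right)} K = \left(3 \cdot 8 + 3\right) \left(-5\right) = \left(24 + 3\right) \left(-5\right) = 27 \left(-5\right) = -135$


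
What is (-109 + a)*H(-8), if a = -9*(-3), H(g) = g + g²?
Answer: -4592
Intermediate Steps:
a = 27
(-109 + a)*H(-8) = (-109 + 27)*(-8*(1 - 8)) = -(-656)*(-7) = -82*56 = -4592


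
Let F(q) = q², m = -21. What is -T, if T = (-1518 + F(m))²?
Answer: -1159929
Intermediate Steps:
T = 1159929 (T = (-1518 + (-21)²)² = (-1518 + 441)² = (-1077)² = 1159929)
-T = -1*1159929 = -1159929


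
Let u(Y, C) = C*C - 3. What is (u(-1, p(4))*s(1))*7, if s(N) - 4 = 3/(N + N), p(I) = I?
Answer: 1001/2 ≈ 500.50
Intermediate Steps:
u(Y, C) = -3 + C² (u(Y, C) = C² - 3 = -3 + C²)
s(N) = 4 + 3/(2*N) (s(N) = 4 + 3/(N + N) = 4 + 3/(2*N))
(u(-1, p(4))*s(1))*7 = ((-3 + 4²)*(4 + (3/2)/1))*7 = ((-3 + 16)*(4 + (3/2)*1))*7 = (13*(4 + 3/2))*7 = (13*(11/2))*7 = (143/2)*7 = 1001/2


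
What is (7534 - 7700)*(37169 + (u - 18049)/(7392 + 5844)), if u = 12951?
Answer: -20416497119/3309 ≈ -6.1700e+6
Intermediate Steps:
(7534 - 7700)*(37169 + (u - 18049)/(7392 + 5844)) = (7534 - 7700)*(37169 + (12951 - 18049)/(7392 + 5844)) = -166*(37169 - 5098/13236) = -166*(37169 - 5098*1/13236) = -166*(37169 - 2549/6618) = -166*245981893/6618 = -20416497119/3309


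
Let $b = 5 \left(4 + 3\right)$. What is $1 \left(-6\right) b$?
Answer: $-210$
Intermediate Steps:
$b = 35$ ($b = 5 \cdot 7 = 35$)
$1 \left(-6\right) b = 1 \left(-6\right) 35 = \left(-6\right) 35 = -210$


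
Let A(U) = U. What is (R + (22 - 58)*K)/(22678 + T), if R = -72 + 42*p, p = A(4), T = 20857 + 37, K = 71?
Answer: -205/3631 ≈ -0.056458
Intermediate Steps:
T = 20894
p = 4
R = 96 (R = -72 + 42*4 = -72 + 168 = 96)
(R + (22 - 58)*K)/(22678 + T) = (96 + (22 - 58)*71)/(22678 + 20894) = (96 - 36*71)/43572 = (96 - 2556)*(1/43572) = -2460*1/43572 = -205/3631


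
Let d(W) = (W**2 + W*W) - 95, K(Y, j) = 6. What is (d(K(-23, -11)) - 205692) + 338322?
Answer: 132607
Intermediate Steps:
d(W) = -95 + 2*W**2 (d(W) = (W**2 + W**2) - 95 = 2*W**2 - 95 = -95 + 2*W**2)
(d(K(-23, -11)) - 205692) + 338322 = ((-95 + 2*6**2) - 205692) + 338322 = ((-95 + 2*36) - 205692) + 338322 = ((-95 + 72) - 205692) + 338322 = (-23 - 205692) + 338322 = -205715 + 338322 = 132607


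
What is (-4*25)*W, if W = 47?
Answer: -4700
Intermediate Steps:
(-4*25)*W = -4*25*47 = -100*47 = -4700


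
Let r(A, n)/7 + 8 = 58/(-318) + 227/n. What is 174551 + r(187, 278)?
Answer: 7713224207/44202 ≈ 1.7450e+5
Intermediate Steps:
r(A, n) = -9107/159 + 1589/n (r(A, n) = -56 + 7*(58/(-318) + 227/n) = -56 + 7*(58*(-1/318) + 227/n) = -56 + 7*(-29/159 + 227/n) = -56 + (-203/159 + 1589/n) = -9107/159 + 1589/n)
174551 + r(187, 278) = 174551 + (-9107/159 + 1589/278) = 174551 - 2279095/44202 = 7713224207/44202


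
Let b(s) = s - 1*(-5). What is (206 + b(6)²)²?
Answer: 106929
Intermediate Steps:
b(s) = 5 + s (b(s) = s + 5 = 5 + s)
(206 + b(6)²)² = (206 + (5 + 6)²)² = (206 + 11²)² = (206 + 121)² = 327² = 106929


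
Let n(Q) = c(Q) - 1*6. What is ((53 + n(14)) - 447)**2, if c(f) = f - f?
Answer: 160000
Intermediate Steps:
c(f) = 0
n(Q) = -6 (n(Q) = 0 - 1*6 = 0 - 6 = -6)
((53 + n(14)) - 447)**2 = ((53 - 6) - 447)**2 = (47 - 447)**2 = (-400)**2 = 160000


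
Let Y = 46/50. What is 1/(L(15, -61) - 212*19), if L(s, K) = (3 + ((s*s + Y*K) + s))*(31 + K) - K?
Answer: -5/47867 ≈ -0.00010446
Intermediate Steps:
Y = 23/25 (Y = 46*(1/50) = 23/25 ≈ 0.92000)
L(s, K) = -K + (31 + K)*(3 + s + s² + 23*K/25) (L(s, K) = (3 + ((s*s + 23*K/25) + s))*(31 + K) - K = (3 + ((s² + 23*K/25) + s))*(31 + K) - K = (3 + (s + s² + 23*K/25))*(31 + K) - K = (3 + s + s² + 23*K/25)*(31 + K) - K = (31 + K)*(3 + s + s² + 23*K/25) - K = -K + (31 + K)*(3 + s + s² + 23*K/25))
1/(L(15, -61) - 212*19) = 1/((93 + 31*15 + 31*15² + (23/25)*(-61)² + (763/25)*(-61) - 61*15 - 61*15²) - 212*19) = 1/((93 + 465 + 31*225 + (23/25)*3721 - 46543/25 - 915 - 61*225) - 4028) = 1/((93 + 465 + 6975 + 85583/25 - 46543/25 - 915 - 13725) - 4028) = 1/(-27727/5 - 4028) = 1/(-47867/5) = -5/47867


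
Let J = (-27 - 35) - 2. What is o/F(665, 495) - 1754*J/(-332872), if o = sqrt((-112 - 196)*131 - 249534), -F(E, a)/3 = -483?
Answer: -14032/41609 + I*sqrt(289882)/1449 ≈ -0.33723 + 0.37157*I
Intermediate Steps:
F(E, a) = 1449 (F(E, a) = -3*(-483) = 1449)
J = -64 (J = -62 - 2 = -64)
o = I*sqrt(289882) (o = sqrt(-308*131 - 249534) = sqrt(-40348 - 249534) = sqrt(-289882) = I*sqrt(289882) ≈ 538.41*I)
o/F(665, 495) - 1754*J/(-332872) = (I*sqrt(289882))/1449 - 1754*(-64)/(-332872) = (I*sqrt(289882))*(1/1449) + 112256*(-1/332872) = I*sqrt(289882)/1449 - 14032/41609 = -14032/41609 + I*sqrt(289882)/1449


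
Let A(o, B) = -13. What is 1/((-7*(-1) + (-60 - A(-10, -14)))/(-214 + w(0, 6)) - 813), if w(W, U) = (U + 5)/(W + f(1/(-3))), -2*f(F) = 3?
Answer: -83/67464 ≈ -0.0012303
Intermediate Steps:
f(F) = -3/2 (f(F) = -½*3 = -3/2)
w(W, U) = (5 + U)/(-3/2 + W) (w(W, U) = (U + 5)/(W - 3/2) = (5 + U)/(-3/2 + W))
1/((-7*(-1) + (-60 - A(-10, -14)))/(-214 + w(0, 6)) - 813) = 1/((-7*(-1) + (-60 - 1*(-13)))/(-214 + 2*(5 + 6)/(-3 + 2*0)) - 813) = 1/((7 + (-60 + 13))/(-214 + 2*11/(-3 + 0)) - 813) = 1/((7 - 47)/(-214 + 2*11/(-3)) - 813) = 1/(-40/(-214 + 2*(-⅓)*11) - 813) = 1/(-40/(-214 - 22/3) - 813) = 1/(-40/(-664/3) - 813) = 1/(-40*(-3/664) - 813) = 1/(15/83 - 813) = 1/(-67464/83) = -83/67464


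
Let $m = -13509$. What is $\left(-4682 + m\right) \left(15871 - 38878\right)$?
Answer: $418520337$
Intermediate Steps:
$\left(-4682 + m\right) \left(15871 - 38878\right) = \left(-4682 - 13509\right) \left(15871 - 38878\right) = \left(-18191\right) \left(-23007\right) = 418520337$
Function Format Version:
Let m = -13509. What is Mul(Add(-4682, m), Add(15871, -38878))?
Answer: 418520337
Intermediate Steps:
Mul(Add(-4682, m), Add(15871, -38878)) = Mul(Add(-4682, -13509), Add(15871, -38878)) = Mul(-18191, -23007) = 418520337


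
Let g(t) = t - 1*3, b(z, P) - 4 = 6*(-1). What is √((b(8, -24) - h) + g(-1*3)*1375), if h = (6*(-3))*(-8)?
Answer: 2*I*√2099 ≈ 91.63*I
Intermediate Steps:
b(z, P) = -2 (b(z, P) = 4 + 6*(-1) = 4 - 6 = -2)
g(t) = -3 + t (g(t) = t - 3 = -3 + t)
h = 144 (h = -18*(-8) = 144)
√((b(8, -24) - h) + g(-1*3)*1375) = √((-2 - 1*144) + (-3 - 1*3)*1375) = √((-2 - 144) + (-3 - 3)*1375) = √(-146 - 6*1375) = √(-146 - 8250) = √(-8396) = 2*I*√2099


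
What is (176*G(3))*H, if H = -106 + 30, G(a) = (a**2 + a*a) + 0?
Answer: -240768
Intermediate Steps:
G(a) = 2*a**2 (G(a) = (a**2 + a**2) + 0 = 2*a**2 + 0 = 2*a**2)
H = -76
(176*G(3))*H = (176*(2*3**2))*(-76) = (176*(2*9))*(-76) = (176*18)*(-76) = 3168*(-76) = -240768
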